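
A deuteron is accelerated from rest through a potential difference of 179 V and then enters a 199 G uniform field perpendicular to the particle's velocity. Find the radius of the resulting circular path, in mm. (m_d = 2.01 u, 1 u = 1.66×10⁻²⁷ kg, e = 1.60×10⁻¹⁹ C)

The kinetic energy gained is K = qV = (1×1.60×10^-19)(179) = 2.86×10^-17 J.
v = √(2K/m) = 1.31×10^5 m/s.
r = mv/(qB) = (3.34×10^-27)(1.31×10^5) / [(1×1.60×10^-19)(0.0199)] = 0.137 m.

r ≈ 137 mm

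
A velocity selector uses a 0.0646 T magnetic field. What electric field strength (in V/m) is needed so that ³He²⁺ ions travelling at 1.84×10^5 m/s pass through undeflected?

qE = qvB ⇒ E = vB = (1.84×10^5)(0.0646) = 1.19×10^4 V/m.

E ≈ 1.19×10^4 V/m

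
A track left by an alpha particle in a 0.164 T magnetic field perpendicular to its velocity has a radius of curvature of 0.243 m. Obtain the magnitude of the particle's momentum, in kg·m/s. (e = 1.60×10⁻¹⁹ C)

Since qvB = mv²/r, the momentum p = mv = qBr.
p = (2×1.60×10^-19)(0.164)(0.243) = 1.28×10^-20 kg·m/s.

p ≈ 1.28×10^-20 kg·m/s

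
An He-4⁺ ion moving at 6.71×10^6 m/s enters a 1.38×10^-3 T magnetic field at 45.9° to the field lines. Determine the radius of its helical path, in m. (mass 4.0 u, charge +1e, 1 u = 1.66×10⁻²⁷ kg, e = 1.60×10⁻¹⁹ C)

r ≈ 145 m

Only the perpendicular component v⊥ = v sin45.9° = 4.82×10^6 m/s is bent by the field.
r = m v⊥ /(qB) = (6.64×10^-27)(4.82×10^6) / [(1×1.60×10^-19)(1.38×10^-3)] = 145 m.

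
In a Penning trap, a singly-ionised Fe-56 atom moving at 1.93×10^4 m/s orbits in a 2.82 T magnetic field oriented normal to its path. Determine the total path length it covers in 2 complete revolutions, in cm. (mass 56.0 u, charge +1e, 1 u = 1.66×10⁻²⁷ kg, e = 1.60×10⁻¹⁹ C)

L ≈ 5.00 cm

r = mv/(qB) = 3.98×10^-3 m, so one revolution covers 2πr = 0.0250 m.
In 2 revolutions: L = 2·2πr = 0.0500 m.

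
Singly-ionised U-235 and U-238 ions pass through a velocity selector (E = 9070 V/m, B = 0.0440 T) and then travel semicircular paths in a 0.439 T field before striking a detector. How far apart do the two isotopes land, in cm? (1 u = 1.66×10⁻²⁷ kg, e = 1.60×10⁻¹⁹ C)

Δd ≈ 2.92 cm

Both emerge at v = E/B₁ = 2.06×10^5 m/s.
r = mv/(qB₂), so r₁ = 1.1448 m and r₂ = 1.1595 m, giving Δr = 0.0146 m.
After a semicircle each ion lands a diameter 2r from the entry slit, so the separation is 2Δr = 0.0292 m.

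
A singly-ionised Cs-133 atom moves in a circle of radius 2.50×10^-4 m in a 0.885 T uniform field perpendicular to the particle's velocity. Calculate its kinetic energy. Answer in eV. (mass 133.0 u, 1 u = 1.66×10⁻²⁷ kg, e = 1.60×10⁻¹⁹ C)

v = qBr/m = (1×1.60×10^-19)(0.885)(2.50×10^-4) / (2.21×10^-25) = 160 m/s.
K = ½mv² = 0.5·(2.21×10^-25)·(160)² = 2.84×10^-21 J = 0.0177 eV.

K ≈ 0.0177 eV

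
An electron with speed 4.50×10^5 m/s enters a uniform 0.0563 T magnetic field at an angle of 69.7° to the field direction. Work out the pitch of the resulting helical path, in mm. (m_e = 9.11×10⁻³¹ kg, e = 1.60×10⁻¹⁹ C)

The velocity component along B is v∥ = v cos69.7° = 1.56×10^5 m/s.
The cyclotron period T = 2πm/(qB) = 6.35×10^-10 s is set by m, q, B alone.
Pitch = v∥·T = (1.56×10^5)(6.35×10^-10) = 9.92×10^-5 m.

pitch ≈ 0.0992 mm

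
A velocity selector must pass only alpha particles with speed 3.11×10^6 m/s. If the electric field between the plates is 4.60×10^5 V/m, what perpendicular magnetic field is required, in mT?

B ≈ 148 mT

qE = qvB ⇒ B = E/v = (4.60×10^5) / (3.11×10^6) = 0.148 T.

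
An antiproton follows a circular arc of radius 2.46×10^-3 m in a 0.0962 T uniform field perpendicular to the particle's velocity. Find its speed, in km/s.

From qvB = mv²/r, v = qBr/m.
v = (1×1.60×10^-19)(0.0962)(2.46×10^-3) / (1.67×10^-27) = 2.27×10^4 m/s.

v ≈ 22.7 km/s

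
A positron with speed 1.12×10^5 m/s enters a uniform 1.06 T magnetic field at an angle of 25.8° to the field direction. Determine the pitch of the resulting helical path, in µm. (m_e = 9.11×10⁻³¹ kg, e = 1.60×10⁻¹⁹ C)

pitch ≈ 3.40 µm

The velocity component along B is v∥ = v cos25.8° = 1.01×10^5 m/s.
The cyclotron period T = 2πm/(qB) = 3.37×10^-11 s is set by m, q, B alone.
Pitch = v∥·T = (1.01×10^5)(3.37×10^-11) = 3.40×10^-6 m.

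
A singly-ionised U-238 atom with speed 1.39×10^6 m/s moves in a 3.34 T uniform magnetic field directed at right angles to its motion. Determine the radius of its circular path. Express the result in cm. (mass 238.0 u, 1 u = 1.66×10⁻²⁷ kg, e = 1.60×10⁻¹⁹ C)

r ≈ 103 cm

The magnetic force provides the centripetal force: qvB = mv²/r, so r = mv/(qB).
r = (3.95×10^-25 kg)(1.39×10^6 m/s) / [(1×1.60×10^-19 C)(3.34 T)] = 1.03 m.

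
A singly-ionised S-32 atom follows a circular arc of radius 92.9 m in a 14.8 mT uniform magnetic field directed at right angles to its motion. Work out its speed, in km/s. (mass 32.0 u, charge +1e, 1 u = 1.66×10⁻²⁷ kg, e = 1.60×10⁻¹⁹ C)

v ≈ 4140 km/s

From qvB = mv²/r, v = qBr/m.
v = (1×1.60×10^-19)(0.0148)(92.9) / (5.31×10^-26) = 4.14×10^6 m/s.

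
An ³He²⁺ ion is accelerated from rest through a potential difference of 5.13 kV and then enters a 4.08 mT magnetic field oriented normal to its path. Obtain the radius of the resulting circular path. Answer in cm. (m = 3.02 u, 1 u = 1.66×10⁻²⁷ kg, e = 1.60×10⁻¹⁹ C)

The kinetic energy gained is K = qV = (2×1.60×10^-19)(5130) = 1.64×10^-15 J.
v = √(2K/m) = 8.09×10^5 m/s.
r = mv/(qB) = (5.01×10^-27)(8.09×10^5) / [(2×1.60×10^-19)(4.08×10^-3)] = 3.11 m.

r ≈ 311 cm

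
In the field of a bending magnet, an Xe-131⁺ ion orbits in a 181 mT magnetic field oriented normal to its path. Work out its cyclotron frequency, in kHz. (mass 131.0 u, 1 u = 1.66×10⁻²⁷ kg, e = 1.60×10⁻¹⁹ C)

f ≈ 21.2 kHz

f = qB/(2πm) = (1×1.60×10^-19)(0.181) / [2π(2.17×10^-25)] = 2.12×10^4 Hz.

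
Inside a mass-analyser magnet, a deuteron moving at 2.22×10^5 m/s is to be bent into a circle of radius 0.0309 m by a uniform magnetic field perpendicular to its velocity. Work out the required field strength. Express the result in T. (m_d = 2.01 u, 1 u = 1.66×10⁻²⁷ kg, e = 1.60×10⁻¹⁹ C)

B ≈ 0.150 T

qvB = mv²/r gives B = mv/(qr).
B = (3.34×10^-27)(2.22×10^5) / [(1×1.60×10^-19)(0.0309)] = 0.150 T.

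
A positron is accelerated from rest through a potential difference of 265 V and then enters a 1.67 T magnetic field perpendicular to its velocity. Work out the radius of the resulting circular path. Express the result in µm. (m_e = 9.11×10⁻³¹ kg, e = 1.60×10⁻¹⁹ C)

r ≈ 32.9 µm

The kinetic energy gained is K = qV = (1×1.60×10^-19)(265) = 4.24×10^-17 J.
v = √(2K/m) = 9.65×10^6 m/s.
r = mv/(qB) = (9.11×10^-31)(9.65×10^6) / [(1×1.60×10^-19)(1.67)] = 3.29×10^-5 m.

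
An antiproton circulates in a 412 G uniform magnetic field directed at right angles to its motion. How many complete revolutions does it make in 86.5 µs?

N = 54

T = 2πm/(qB) = 2π(1.67×10^-27) / [(1×1.60×10^-19)(0.0412)] = 1.5918×10^-6 s.
N = t/T = 8.65×10^-5 / 1.5918×10^-6 ≈ 54.34, so 54 complete revolutions.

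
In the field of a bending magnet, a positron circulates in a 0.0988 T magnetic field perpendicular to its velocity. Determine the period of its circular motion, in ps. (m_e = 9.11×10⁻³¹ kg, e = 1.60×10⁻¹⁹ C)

T ≈ 362 ps

The cyclotron period is independent of speed: T = 2πm/(qB).
T = 2π(9.11×10^-31) / [(1×1.60×10^-19)(0.0988)] = 3.62×10^-10 s.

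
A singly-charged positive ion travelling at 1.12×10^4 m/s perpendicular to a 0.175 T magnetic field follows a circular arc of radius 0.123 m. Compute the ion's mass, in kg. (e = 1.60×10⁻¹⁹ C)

m ≈ 3.07×10^-25 kg

qvB = mv²/r ⇒ m = qBr/v.
m = (1×1.60×10^-19)(0.175)(0.123) / (1.12×10^4) = 3.07×10^-25 kg.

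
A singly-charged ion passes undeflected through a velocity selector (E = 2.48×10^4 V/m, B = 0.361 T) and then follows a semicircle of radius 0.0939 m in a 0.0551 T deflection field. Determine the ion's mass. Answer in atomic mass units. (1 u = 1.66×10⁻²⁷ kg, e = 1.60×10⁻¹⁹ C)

m ≈ 7.26 u

v = E/B₁ = 6.87×10^4 m/s.
From r = mv/(qB₂), m = qB₂r/v = (1×1.60×10^-19)(0.0551)(0.0939) / (6.87×10^4) = 1.21×10^-26 kg.
In atomic mass units: m = 1.21×10^-26 / 1.66×10^-27 = 7.26 u.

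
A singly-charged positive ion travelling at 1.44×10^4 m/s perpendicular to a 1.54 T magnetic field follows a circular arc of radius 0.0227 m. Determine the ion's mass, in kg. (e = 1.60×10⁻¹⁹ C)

m ≈ 3.88×10^-25 kg

qvB = mv²/r ⇒ m = qBr/v.
m = (1×1.60×10^-19)(1.54)(0.0227) / (1.44×10^4) = 3.88×10^-25 kg.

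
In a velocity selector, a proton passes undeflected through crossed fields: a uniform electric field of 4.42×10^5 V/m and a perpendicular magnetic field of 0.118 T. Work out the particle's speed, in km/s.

v ≈ 3750 km/s

For zero net force, qE = qvB, so v = E/B.
v = (4.42×10^5) / (0.118) = 3.75×10^6 m/s.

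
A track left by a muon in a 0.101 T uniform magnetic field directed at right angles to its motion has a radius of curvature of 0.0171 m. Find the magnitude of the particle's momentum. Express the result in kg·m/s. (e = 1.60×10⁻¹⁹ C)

p ≈ 2.76×10^-22 kg·m/s

Since qvB = mv²/r, the momentum p = mv = qBr.
p = (1×1.60×10^-19)(0.101)(0.0171) = 2.76×10^-22 kg·m/s.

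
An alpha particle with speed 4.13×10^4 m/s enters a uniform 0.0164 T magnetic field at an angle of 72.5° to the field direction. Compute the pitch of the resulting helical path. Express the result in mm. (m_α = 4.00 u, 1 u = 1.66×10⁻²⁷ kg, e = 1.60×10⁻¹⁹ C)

pitch ≈ 98.7 mm

The velocity component along B is v∥ = v cos72.5° = 1.24×10^4 m/s.
The cyclotron period T = 2πm/(qB) = 7.95×10^-6 s is set by m, q, B alone.
Pitch = v∥·T = (1.24×10^4)(7.95×10^-6) = 0.0987 m.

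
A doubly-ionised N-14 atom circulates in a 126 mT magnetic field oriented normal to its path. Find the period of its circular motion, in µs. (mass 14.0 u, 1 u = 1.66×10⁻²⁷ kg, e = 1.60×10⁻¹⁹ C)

T ≈ 3.62 µs

The cyclotron period is independent of speed: T = 2πm/(qB).
T = 2π(2.32×10^-26) / [(2×1.60×10^-19)(0.126)] = 3.62×10^-6 s.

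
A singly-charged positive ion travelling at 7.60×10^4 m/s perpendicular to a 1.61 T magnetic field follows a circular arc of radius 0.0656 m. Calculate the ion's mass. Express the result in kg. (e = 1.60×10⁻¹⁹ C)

m ≈ 2.22×10^-25 kg

qvB = mv²/r ⇒ m = qBr/v.
m = (1×1.60×10^-19)(1.61)(0.0656) / (7.60×10^4) = 2.22×10^-25 kg.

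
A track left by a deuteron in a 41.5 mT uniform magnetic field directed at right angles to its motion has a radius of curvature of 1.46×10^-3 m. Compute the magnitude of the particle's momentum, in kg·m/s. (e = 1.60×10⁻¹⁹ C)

p ≈ 9.69×10^-24 kg·m/s

Since qvB = mv²/r, the momentum p = mv = qBr.
p = (1×1.60×10^-19)(0.0415)(1.46×10^-3) = 9.69×10^-24 kg·m/s.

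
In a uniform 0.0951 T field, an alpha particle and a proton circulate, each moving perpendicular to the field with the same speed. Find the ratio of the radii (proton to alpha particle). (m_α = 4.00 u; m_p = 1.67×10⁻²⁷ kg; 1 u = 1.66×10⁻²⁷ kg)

ratio ≈ 0.503

r = mv/(qB) ⇒ at equal v, r ∝ m/q.
r_{proton}/r_{alpha particle} = 0.503.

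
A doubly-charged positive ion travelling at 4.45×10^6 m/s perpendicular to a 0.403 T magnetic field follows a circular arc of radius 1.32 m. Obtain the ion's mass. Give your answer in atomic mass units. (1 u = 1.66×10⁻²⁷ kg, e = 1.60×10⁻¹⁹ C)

qvB = mv²/r ⇒ m = qBr/v.
m = (2×1.60×10^-19)(0.403)(1.32) / (4.45×10^6) = 3.83×10^-26 kg = 23.0 u.

m ≈ 23.0 u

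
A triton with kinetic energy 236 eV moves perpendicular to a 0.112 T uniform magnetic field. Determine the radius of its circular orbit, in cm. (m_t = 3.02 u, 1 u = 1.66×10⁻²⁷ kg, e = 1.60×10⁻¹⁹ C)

r ≈ 3.43 cm

Convert the energy: K = 236 eV = 3.78×10^-17 J.
v = √(2K/m) = √(2·3.78×10^-17/5.01×10^-27) = 1.23×10^5 m/s.
r = mv/(qB) = (5.01×10^-27)(1.23×10^5) / [(1×1.60×10^-19)(0.112)] = 0.0343 m.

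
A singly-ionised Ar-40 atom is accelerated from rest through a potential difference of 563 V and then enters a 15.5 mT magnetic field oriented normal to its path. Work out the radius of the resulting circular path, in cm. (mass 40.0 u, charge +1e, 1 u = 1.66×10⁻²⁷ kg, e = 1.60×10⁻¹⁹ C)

The kinetic energy gained is K = qV = (1×1.60×10^-19)(563) = 9.01×10^-17 J.
v = √(2K/m) = 5.21×10^4 m/s.
r = mv/(qB) = (6.64×10^-26)(5.21×10^4) / [(1×1.60×10^-19)(0.0155)] = 1.39 m.

r ≈ 139 cm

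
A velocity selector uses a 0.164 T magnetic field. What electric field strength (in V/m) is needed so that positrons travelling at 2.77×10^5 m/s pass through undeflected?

qE = qvB ⇒ E = vB = (2.77×10^5)(0.164) = 4.54×10^4 V/m.

E ≈ 4.54×10^4 V/m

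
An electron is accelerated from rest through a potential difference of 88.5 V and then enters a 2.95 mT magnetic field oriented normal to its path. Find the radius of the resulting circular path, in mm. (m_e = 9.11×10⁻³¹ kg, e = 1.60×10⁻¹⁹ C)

r ≈ 10.8 mm

The kinetic energy gained is K = qV = (1×1.60×10^-19)(88.5) = 1.42×10^-17 J.
v = √(2K/m) = 5.58×10^6 m/s.
r = mv/(qB) = (9.11×10^-31)(5.58×10^6) / [(1×1.60×10^-19)(2.95×10^-3)] = 0.0108 m.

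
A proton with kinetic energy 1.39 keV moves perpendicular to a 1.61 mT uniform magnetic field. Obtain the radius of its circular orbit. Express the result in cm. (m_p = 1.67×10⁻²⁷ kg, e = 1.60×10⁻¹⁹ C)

r ≈ 335 cm

Convert the energy: K = 1.39 keV = 2.22×10^-16 J.
v = √(2K/m) = √(2·2.22×10^-16/1.67×10^-27) = 5.16×10^5 m/s.
r = mv/(qB) = (1.67×10^-27)(5.16×10^5) / [(1×1.60×10^-19)(1.61×10^-3)] = 3.35 m.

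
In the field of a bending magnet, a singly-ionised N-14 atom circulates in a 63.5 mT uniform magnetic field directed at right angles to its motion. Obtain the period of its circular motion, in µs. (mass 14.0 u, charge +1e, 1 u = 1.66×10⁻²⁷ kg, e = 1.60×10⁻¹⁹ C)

T ≈ 14.4 µs

The cyclotron period is independent of speed: T = 2πm/(qB).
T = 2π(2.32×10^-26) / [(1×1.60×10^-19)(0.0635)] = 1.44×10^-5 s.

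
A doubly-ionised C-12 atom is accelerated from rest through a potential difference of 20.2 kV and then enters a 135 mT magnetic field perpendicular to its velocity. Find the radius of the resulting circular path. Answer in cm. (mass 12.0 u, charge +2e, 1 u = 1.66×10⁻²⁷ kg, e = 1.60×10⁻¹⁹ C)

The kinetic energy gained is K = qV = (2×1.60×10^-19)(2.02×10^4) = 6.46×10^-15 J.
v = √(2K/m) = 8.06×10^5 m/s.
r = mv/(qB) = (1.99×10^-26)(8.06×10^5) / [(2×1.60×10^-19)(0.135)] = 0.371 m.

r ≈ 37.1 cm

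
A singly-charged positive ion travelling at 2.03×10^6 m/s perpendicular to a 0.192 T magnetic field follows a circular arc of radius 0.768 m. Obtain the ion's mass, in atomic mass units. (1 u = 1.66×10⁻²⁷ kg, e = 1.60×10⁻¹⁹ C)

qvB = mv²/r ⇒ m = qBr/v.
m = (1×1.60×10^-19)(0.192)(0.768) / (2.03×10^6) = 1.16×10^-26 kg = 7.00 u.

m ≈ 7.00 u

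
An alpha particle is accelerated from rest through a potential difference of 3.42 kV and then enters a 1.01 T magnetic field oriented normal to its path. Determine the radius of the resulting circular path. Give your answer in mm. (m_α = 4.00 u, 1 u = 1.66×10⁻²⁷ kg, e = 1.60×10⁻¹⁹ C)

r ≈ 11.8 mm

The kinetic energy gained is K = qV = (2×1.60×10^-19)(3420) = 1.09×10^-15 J.
v = √(2K/m) = 5.74×10^5 m/s.
r = mv/(qB) = (6.64×10^-27)(5.74×10^5) / [(2×1.60×10^-19)(1.01)] = 0.0118 m.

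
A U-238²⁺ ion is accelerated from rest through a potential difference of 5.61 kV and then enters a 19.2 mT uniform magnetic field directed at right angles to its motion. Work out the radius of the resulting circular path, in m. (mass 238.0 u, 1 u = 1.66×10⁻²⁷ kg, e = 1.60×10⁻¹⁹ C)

The kinetic energy gained is K = qV = (2×1.60×10^-19)(5610) = 1.80×10^-15 J.
v = √(2K/m) = 9.53×10^4 m/s.
r = mv/(qB) = (3.95×10^-25)(9.53×10^4) / [(2×1.60×10^-19)(0.0192)] = 6.13 m.

r ≈ 6.13 m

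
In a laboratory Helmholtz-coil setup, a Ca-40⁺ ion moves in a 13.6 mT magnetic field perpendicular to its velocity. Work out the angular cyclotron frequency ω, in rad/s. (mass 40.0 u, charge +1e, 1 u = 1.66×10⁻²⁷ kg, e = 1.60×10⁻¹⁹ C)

ω ≈ 3.28×10^4 rad/s

ω = qB/m = (1×1.60×10^-19)(0.0136) / (6.64×10^-26) = 3.28×10^4 rad/s.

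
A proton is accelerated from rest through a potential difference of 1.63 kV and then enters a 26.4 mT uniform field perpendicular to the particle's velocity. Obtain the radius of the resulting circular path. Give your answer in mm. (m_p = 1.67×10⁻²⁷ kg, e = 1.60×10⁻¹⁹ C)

r ≈ 221 mm

The kinetic energy gained is K = qV = (1×1.60×10^-19)(1630) = 2.61×10^-16 J.
v = √(2K/m) = 5.59×10^5 m/s.
r = mv/(qB) = (1.67×10^-27)(5.59×10^5) / [(1×1.60×10^-19)(0.0264)] = 0.221 m.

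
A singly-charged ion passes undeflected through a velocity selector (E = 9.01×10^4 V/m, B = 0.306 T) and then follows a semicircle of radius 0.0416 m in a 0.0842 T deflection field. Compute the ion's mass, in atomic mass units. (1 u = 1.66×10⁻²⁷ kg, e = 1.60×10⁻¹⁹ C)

v = E/B₁ = 2.94×10^5 m/s.
From r = mv/(qB₂), m = qB₂r/v = (1×1.60×10^-19)(0.0842)(0.0416) / (2.94×10^5) = 1.90×10^-27 kg.
In atomic mass units: m = 1.90×10^-27 / 1.66×10^-27 = 1.15 u.

m ≈ 1.15 u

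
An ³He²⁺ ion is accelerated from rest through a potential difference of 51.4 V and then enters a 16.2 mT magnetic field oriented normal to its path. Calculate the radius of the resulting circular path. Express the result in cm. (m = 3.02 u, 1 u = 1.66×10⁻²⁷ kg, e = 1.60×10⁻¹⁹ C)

r ≈ 7.83 cm

The kinetic energy gained is K = qV = (2×1.60×10^-19)(51.4) = 1.64×10^-17 J.
v = √(2K/m) = 8.10×10^4 m/s.
r = mv/(qB) = (5.01×10^-27)(8.10×10^4) / [(2×1.60×10^-19)(0.0162)] = 0.0783 m.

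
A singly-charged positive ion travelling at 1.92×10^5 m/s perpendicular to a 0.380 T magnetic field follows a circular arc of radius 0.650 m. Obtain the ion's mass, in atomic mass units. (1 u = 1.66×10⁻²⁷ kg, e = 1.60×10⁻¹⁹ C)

m ≈ 124 u

qvB = mv²/r ⇒ m = qBr/v.
m = (1×1.60×10^-19)(0.380)(0.650) / (1.92×10^5) = 2.06×10^-25 kg = 124 u.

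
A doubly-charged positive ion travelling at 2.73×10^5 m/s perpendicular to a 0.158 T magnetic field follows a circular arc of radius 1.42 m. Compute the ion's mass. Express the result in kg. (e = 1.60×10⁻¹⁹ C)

qvB = mv²/r ⇒ m = qBr/v.
m = (2×1.60×10^-19)(0.158)(1.42) / (2.73×10^5) = 2.63×10^-25 kg.

m ≈ 2.63×10^-25 kg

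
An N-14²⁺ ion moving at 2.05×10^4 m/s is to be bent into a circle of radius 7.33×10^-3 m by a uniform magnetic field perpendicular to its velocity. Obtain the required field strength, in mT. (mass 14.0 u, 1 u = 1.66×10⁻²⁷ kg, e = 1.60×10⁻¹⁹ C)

B ≈ 203 mT

qvB = mv²/r gives B = mv/(qr).
B = (2.32×10^-26)(2.05×10^4) / [(2×1.60×10^-19)(7.33×10^-3)] = 0.203 T.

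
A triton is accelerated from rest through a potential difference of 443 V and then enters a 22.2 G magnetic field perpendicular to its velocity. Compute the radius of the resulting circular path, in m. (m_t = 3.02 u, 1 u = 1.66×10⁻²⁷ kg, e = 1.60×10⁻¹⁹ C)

The kinetic energy gained is K = qV = (1×1.60×10^-19)(443) = 7.09×10^-17 J.
v = √(2K/m) = 1.68×10^5 m/s.
r = mv/(qB) = (5.01×10^-27)(1.68×10^5) / [(1×1.60×10^-19)(2.22×10^-3)] = 2.37 m.

r ≈ 2.37 m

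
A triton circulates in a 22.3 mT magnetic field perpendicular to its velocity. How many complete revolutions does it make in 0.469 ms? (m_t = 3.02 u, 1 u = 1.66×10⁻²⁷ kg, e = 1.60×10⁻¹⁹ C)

N = 53

T = 2πm/(qB) = 2π(5.0132×10^-27) / [(1×1.60×10^-19)(0.0223)] = 8.8282×10^-6 s.
N = t/T = 4.69×10^-4 / 8.8282×10^-6 ≈ 53.13, so 53 complete revolutions.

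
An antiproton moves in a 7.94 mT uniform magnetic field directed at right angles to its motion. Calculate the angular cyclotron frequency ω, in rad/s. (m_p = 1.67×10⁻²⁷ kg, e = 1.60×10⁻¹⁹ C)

ω ≈ 7.61×10^5 rad/s

ω = qB/m = (1×1.60×10^-19)(7.94×10^-3) / (1.67×10^-27) = 7.61×10^5 rad/s.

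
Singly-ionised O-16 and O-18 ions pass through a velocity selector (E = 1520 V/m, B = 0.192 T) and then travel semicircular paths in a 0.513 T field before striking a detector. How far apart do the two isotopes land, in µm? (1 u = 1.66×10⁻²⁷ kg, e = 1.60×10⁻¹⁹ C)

Δd ≈ 640 µm

Both emerge at v = E/B₁ = 7920 m/s.
r = mv/(qB₂), so r₁ = 2.562×10^-3 m and r₂ = 2.882×10^-3 m, giving Δr = 3.20×10^-4 m.
After a semicircle each ion lands a diameter 2r from the entry slit, so the separation is 2Δr = 6.40×10^-4 m.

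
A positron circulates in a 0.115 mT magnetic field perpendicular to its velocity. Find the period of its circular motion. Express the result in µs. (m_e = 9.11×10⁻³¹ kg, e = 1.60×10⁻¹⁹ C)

The cyclotron period is independent of speed: T = 2πm/(qB).
T = 2π(9.11×10^-31) / [(1×1.60×10^-19)(1.15×10^-4)] = 3.11×10^-7 s.

T ≈ 0.311 µs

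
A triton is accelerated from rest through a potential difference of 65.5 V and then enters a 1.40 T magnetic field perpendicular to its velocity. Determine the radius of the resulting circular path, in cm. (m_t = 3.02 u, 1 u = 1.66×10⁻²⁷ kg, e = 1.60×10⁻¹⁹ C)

The kinetic energy gained is K = qV = (1×1.60×10^-19)(65.5) = 1.05×10^-17 J.
v = √(2K/m) = 6.47×10^4 m/s.
r = mv/(qB) = (5.01×10^-27)(6.47×10^4) / [(1×1.60×10^-19)(1.40)] = 1.45×10^-3 m.

r ≈ 0.145 cm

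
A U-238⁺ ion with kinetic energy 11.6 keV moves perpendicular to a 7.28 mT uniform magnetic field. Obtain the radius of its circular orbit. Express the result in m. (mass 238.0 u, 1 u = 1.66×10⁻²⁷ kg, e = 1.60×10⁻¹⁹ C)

r ≈ 32.9 m

Convert the energy: K = 11.6 keV = 1.86×10^-15 J.
v = √(2K/m) = √(2·1.86×10^-15/3.95×10^-25) = 9.69×10^4 m/s.
r = mv/(qB) = (3.95×10^-25)(9.69×10^4) / [(1×1.60×10^-19)(7.28×10^-3)] = 32.9 m.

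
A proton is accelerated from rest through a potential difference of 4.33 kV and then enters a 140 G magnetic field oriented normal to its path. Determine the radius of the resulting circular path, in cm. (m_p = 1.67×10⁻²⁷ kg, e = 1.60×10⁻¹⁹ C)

r ≈ 67.9 cm

The kinetic energy gained is K = qV = (1×1.60×10^-19)(4330) = 6.93×10^-16 J.
v = √(2K/m) = 9.11×10^5 m/s.
r = mv/(qB) = (1.67×10^-27)(9.11×10^5) / [(1×1.60×10^-19)(0.0140)] = 0.679 m.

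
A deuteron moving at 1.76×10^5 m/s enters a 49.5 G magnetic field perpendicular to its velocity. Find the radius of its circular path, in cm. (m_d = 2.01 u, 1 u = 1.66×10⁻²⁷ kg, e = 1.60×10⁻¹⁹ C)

The magnetic force provides the centripetal force: qvB = mv²/r, so r = mv/(qB).
r = (3.34×10^-27 kg)(1.76×10^5 m/s) / [(1×1.60×10^-19 C)(4.95×10^-3 T)] = 0.741 m.

r ≈ 74.1 cm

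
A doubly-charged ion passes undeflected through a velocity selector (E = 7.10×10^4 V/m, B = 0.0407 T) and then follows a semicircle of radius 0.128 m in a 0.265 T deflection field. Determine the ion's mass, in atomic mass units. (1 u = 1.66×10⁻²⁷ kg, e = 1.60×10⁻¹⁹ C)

m ≈ 3.75 u

v = E/B₁ = 1.74×10^6 m/s.
From r = mv/(qB₂), m = qB₂r/v = (2×1.60×10^-19)(0.265)(0.128) / (1.74×10^6) = 6.22×10^-27 kg.
In atomic mass units: m = 6.22×10^-27 / 1.66×10^-27 = 3.75 u.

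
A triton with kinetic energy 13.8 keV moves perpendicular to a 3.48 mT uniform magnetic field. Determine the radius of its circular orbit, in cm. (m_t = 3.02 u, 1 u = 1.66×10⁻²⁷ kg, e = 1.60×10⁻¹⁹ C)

r ≈ 845 cm

Convert the energy: K = 13.8 keV = 2.21×10^-15 J.
v = √(2K/m) = √(2·2.21×10^-15/5.01×10^-27) = 9.39×10^5 m/s.
r = mv/(qB) = (5.01×10^-27)(9.39×10^5) / [(1×1.60×10^-19)(3.48×10^-3)] = 8.45 m.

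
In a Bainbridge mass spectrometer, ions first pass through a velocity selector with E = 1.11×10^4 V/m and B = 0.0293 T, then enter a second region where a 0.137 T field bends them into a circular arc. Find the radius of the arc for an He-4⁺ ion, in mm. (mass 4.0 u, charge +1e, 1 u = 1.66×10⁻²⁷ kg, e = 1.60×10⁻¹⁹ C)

The selector passes v = E/B = 1.11×10^4/0.0293 = 3.79×10^5 m/s.
In the deflection region, r = mv/(qB₂) = (6.64×10^-27)(3.79×10^5) / [(1×1.60×10^-19)(0.137)] = 0.115 m.

r ≈ 115 mm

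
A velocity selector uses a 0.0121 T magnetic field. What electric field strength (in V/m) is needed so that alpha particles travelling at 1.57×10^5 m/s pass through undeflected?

E ≈ 1900 V/m

qE = qvB ⇒ E = vB = (1.57×10^5)(0.0121) = 1900 V/m.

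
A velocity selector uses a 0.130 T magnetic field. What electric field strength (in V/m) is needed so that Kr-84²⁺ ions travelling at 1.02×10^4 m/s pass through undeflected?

E ≈ 1330 V/m

qE = qvB ⇒ E = vB = (1.02×10^4)(0.130) = 1330 V/m.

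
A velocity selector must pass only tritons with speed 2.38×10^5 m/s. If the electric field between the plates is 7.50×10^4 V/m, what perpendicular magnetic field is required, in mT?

qE = qvB ⇒ B = E/v = (7.50×10^4) / (2.38×10^5) = 0.315 T.

B ≈ 315 mT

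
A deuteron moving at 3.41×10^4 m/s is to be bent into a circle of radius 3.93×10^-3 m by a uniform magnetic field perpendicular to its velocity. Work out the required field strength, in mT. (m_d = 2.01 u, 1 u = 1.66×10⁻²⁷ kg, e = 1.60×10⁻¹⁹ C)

qvB = mv²/r gives B = mv/(qr).
B = (3.34×10^-27)(3.41×10^4) / [(1×1.60×10^-19)(3.93×10^-3)] = 0.181 T.

B ≈ 181 mT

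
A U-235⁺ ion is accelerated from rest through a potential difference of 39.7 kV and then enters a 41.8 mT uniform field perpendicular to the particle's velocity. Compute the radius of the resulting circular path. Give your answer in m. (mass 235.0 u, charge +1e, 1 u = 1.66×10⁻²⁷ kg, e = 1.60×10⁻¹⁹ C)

r ≈ 10.5 m

The kinetic energy gained is K = qV = (1×1.60×10^-19)(3.97×10^4) = 6.35×10^-15 J.
v = √(2K/m) = 1.80×10^5 m/s.
r = mv/(qB) = (3.90×10^-25)(1.80×10^5) / [(1×1.60×10^-19)(0.0418)] = 10.5 m.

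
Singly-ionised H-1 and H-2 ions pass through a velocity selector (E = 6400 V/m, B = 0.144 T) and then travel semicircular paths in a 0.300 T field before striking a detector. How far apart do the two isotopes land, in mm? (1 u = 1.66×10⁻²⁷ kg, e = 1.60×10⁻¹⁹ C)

Both emerge at v = E/B₁ = 4.44×10^4 m/s.
r = mv/(qB₂), so r₁ = 1.54×10^-3 m and r₂ = 3.07×10^-3 m, giving Δr = 1.54×10^-3 m.
After a semicircle each ion lands a diameter 2r from the entry slit, so the separation is 2Δr = 3.07×10^-3 m.

Δd ≈ 3.07 mm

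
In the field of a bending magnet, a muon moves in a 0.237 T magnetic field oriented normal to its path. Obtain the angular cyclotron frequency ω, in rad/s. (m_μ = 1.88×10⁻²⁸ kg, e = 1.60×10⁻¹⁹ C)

ω = qB/m = (1×1.60×10^-19)(0.237) / (1.88×10^-28) = 2.02×10^8 rad/s.

ω ≈ 2.02×10^8 rad/s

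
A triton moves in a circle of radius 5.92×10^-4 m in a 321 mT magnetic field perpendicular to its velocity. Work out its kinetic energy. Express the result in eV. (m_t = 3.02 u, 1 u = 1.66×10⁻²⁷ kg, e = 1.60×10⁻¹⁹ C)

K ≈ 0.576 eV

v = qBr/m = (1×1.60×10^-19)(0.321)(5.92×10^-4) / (5.01×10^-27) = 6070 m/s.
K = ½mv² = 0.5·(5.01×10^-27)·(6070)² = 9.22×10^-20 J = 0.576 eV.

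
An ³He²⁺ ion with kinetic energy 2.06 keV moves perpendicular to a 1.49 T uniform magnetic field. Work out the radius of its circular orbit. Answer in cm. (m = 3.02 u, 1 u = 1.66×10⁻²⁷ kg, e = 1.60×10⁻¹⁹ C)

r ≈ 0.381 cm

Convert the energy: K = 2.06 keV = 3.30×10^-16 J.
v = √(2K/m) = √(2·3.30×10^-16/5.01×10^-27) = 3.63×10^5 m/s.
r = mv/(qB) = (5.01×10^-27)(3.63×10^5) / [(2×1.60×10^-19)(1.49)] = 3.81×10^-3 m.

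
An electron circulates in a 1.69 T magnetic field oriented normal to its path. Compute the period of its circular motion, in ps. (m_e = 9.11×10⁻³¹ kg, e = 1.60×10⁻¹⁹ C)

T ≈ 21.2 ps

The cyclotron period is independent of speed: T = 2πm/(qB).
T = 2π(9.11×10^-31) / [(1×1.60×10^-19)(1.69)] = 2.12×10^-11 s.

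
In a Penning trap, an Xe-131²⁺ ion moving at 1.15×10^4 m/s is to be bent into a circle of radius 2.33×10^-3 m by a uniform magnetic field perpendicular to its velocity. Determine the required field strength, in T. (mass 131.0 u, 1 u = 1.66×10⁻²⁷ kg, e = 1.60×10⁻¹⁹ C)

B ≈ 3.35 T

qvB = mv²/r gives B = mv/(qr).
B = (2.17×10^-25)(1.15×10^4) / [(2×1.60×10^-19)(2.33×10^-3)] = 3.35 T.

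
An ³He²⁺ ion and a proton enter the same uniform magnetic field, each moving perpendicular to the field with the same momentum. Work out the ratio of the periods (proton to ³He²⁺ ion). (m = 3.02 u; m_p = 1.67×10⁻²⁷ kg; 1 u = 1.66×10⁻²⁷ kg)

ratio ≈ 0.666

T = 2πm/(qB) is independent of speed, so T₂/T₁ = (m₂/q₂)/(m₁/q₁).
T_{proton}/T_{³He²⁺ ion} = (1.67×10^-27/1e) / (5.01×10^-27/2e) = 0.666.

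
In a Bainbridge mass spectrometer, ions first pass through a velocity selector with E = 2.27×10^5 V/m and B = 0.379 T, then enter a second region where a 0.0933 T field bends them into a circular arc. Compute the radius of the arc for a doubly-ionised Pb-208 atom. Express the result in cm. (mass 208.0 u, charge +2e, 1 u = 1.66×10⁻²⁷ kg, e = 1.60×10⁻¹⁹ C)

r ≈ 693 cm

The selector passes v = E/B = 2.27×10^5/0.379 = 5.99×10^5 m/s.
In the deflection region, r = mv/(qB₂) = (3.45×10^-25)(5.99×10^5) / [(2×1.60×10^-19)(0.0933)] = 6.93 m.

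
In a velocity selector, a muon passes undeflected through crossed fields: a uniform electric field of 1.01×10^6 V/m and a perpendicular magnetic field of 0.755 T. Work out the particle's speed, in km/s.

For zero net force, qE = qvB, so v = E/B.
v = (1.01×10^6) / (0.755) = 1.34×10^6 m/s.

v ≈ 1340 km/s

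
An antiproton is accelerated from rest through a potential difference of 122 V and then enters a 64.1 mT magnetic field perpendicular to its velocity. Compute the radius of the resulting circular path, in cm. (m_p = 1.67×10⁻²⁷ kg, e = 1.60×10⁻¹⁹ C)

r ≈ 2.49 cm

The kinetic energy gained is K = qV = (1×1.60×10^-19)(122) = 1.95×10^-17 J.
v = √(2K/m) = 1.53×10^5 m/s.
r = mv/(qB) = (1.67×10^-27)(1.53×10^5) / [(1×1.60×10^-19)(0.0641)] = 0.0249 m.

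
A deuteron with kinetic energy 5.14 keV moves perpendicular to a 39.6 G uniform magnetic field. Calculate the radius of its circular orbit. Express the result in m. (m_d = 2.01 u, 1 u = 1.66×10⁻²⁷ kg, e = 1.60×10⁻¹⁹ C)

r ≈ 3.70 m

Convert the energy: K = 5.14 keV = 8.22×10^-16 J.
v = √(2K/m) = √(2·8.22×10^-16/3.34×10^-27) = 7.02×10^5 m/s.
r = mv/(qB) = (3.34×10^-27)(7.02×10^5) / [(1×1.60×10^-19)(3.96×10^-3)] = 3.70 m.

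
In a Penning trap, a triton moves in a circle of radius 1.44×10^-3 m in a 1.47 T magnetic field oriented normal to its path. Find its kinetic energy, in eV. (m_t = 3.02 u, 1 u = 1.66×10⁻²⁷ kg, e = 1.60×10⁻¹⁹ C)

v = qBr/m = (1×1.60×10^-19)(1.47)(1.44×10^-3) / (5.01×10^-27) = 6.76×10^4 m/s.
K = ½mv² = 0.5·(5.01×10^-27)·(6.76×10^4)² = 1.14×10^-17 J = 71.5 eV.

K ≈ 71.5 eV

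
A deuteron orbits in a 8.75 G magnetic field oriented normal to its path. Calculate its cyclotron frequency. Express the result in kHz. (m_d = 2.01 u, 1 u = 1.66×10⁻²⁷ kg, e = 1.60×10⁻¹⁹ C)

f ≈ 6.68 kHz

f = qB/(2πm) = (1×1.60×10^-19)(8.75×10^-4) / [2π(3.34×10^-27)] = 6680 Hz.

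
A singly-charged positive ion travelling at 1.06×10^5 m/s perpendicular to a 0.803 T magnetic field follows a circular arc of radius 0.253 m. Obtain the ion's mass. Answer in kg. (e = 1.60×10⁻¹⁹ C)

m ≈ 3.07×10^-25 kg

qvB = mv²/r ⇒ m = qBr/v.
m = (1×1.60×10^-19)(0.803)(0.253) / (1.06×10^5) = 3.07×10^-25 kg.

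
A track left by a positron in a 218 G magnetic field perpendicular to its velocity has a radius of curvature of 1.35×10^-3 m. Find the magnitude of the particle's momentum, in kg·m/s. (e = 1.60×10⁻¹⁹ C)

Since qvB = mv²/r, the momentum p = mv = qBr.
p = (1×1.60×10^-19)(0.0218)(1.35×10^-3) = 4.71×10^-24 kg·m/s.

p ≈ 4.71×10^-24 kg·m/s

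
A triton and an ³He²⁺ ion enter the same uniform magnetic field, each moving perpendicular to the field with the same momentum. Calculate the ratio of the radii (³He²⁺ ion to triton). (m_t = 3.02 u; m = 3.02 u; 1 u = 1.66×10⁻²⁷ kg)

r = p/(qB) ⇒ at equal p, r ∝ 1/q.
r_{³He²⁺ ion}/r_{triton} = 0.500.

ratio ≈ 0.500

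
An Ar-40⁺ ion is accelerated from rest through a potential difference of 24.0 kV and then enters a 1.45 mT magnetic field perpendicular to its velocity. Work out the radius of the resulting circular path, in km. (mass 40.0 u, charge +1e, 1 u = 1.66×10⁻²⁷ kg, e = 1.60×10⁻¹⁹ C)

r ≈ 0.0973 km

The kinetic energy gained is K = qV = (1×1.60×10^-19)(2.40×10^4) = 3.84×10^-15 J.
v = √(2K/m) = 3.40×10^5 m/s.
r = mv/(qB) = (6.64×10^-26)(3.40×10^5) / [(1×1.60×10^-19)(1.45×10^-3)] = 97.3 m.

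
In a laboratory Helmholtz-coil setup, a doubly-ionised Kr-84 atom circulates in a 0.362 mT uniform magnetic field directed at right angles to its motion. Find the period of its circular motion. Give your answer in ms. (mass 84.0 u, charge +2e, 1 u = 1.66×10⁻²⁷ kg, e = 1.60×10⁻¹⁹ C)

T ≈ 7.56 ms

The cyclotron period is independent of speed: T = 2πm/(qB).
T = 2π(1.39×10^-25) / [(2×1.60×10^-19)(3.62×10^-4)] = 7.56×10^-3 s.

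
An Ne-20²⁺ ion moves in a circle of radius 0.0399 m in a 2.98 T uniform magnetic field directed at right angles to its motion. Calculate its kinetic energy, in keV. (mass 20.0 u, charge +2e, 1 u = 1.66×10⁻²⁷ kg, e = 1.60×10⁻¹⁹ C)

v = qBr/m = (2×1.60×10^-19)(2.98)(0.0399) / (3.32×10^-26) = 1.15×10^6 m/s.
K = ½mv² = 0.5·(3.32×10^-26)·(1.15×10^6)² = 2.18×10^-14 J = 136 keV.

K ≈ 136 keV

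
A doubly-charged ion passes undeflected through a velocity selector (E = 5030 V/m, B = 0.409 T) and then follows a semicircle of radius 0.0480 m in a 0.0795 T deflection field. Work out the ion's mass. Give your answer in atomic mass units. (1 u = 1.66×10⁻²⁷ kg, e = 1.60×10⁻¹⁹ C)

v = E/B₁ = 1.23×10^4 m/s.
From r = mv/(qB₂), m = qB₂r/v = (2×1.60×10^-19)(0.0795)(0.0480) / (1.23×10^4) = 9.93×10^-26 kg.
In atomic mass units: m = 9.93×10^-26 / 1.66×10^-27 = 59.8 u.

m ≈ 59.8 u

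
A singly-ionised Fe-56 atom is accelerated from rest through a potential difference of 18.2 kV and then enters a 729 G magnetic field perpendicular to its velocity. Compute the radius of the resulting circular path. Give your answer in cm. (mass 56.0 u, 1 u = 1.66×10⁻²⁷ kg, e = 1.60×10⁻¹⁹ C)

r ≈ 199 cm

The kinetic energy gained is K = qV = (1×1.60×10^-19)(1.82×10^4) = 2.91×10^-15 J.
v = √(2K/m) = 2.50×10^5 m/s.
r = mv/(qB) = (9.30×10^-26)(2.50×10^5) / [(1×1.60×10^-19)(0.0729)] = 1.99 m.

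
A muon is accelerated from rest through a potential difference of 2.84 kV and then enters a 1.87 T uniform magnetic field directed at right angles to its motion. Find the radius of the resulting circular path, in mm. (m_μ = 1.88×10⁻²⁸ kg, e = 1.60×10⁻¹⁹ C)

The kinetic energy gained is K = qV = (1×1.60×10^-19)(2840) = 4.54×10^-16 J.
v = √(2K/m) = 2.20×10^6 m/s.
r = mv/(qB) = (1.88×10^-28)(2.20×10^6) / [(1×1.60×10^-19)(1.87)] = 1.38×10^-3 m.

r ≈ 1.38 mm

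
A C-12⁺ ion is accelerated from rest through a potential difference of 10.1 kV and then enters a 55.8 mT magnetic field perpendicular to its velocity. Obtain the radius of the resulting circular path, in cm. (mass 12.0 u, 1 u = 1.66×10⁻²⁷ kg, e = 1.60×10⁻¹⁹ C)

r ≈ 89.9 cm

The kinetic energy gained is K = qV = (1×1.60×10^-19)(1.01×10^4) = 1.62×10^-15 J.
v = √(2K/m) = 4.03×10^5 m/s.
r = mv/(qB) = (1.99×10^-26)(4.03×10^5) / [(1×1.60×10^-19)(0.0558)] = 0.899 m.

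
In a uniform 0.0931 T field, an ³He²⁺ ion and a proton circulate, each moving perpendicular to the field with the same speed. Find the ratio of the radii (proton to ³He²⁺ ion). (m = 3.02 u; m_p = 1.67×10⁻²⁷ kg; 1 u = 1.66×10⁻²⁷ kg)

r = mv/(qB) ⇒ at equal v, r ∝ m/q.
r_{proton}/r_{³He²⁺ ion} = 0.666.

ratio ≈ 0.666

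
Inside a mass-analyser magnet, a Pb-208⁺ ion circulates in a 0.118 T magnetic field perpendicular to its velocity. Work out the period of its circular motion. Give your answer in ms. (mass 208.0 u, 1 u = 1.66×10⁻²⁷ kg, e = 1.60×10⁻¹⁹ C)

The cyclotron period is independent of speed: T = 2πm/(qB).
T = 2π(3.45×10^-25) / [(1×1.60×10^-19)(0.118)] = 1.15×10^-4 s.

T ≈ 0.115 ms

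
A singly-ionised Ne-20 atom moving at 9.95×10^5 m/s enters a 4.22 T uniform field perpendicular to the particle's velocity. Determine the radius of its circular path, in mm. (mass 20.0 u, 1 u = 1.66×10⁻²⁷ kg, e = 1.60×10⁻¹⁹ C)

r ≈ 48.9 mm

The magnetic force provides the centripetal force: qvB = mv²/r, so r = mv/(qB).
r = (3.32×10^-26 kg)(9.95×10^5 m/s) / [(1×1.60×10^-19 C)(4.22 T)] = 0.0489 m.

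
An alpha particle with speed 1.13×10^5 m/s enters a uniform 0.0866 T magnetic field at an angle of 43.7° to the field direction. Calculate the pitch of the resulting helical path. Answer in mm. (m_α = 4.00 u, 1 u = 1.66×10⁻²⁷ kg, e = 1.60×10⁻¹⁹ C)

The velocity component along B is v∥ = v cos43.7° = 8.17×10^4 m/s.
The cyclotron period T = 2πm/(qB) = 1.51×10^-6 s is set by m, q, B alone.
Pitch = v∥·T = (8.17×10^4)(1.51×10^-6) = 0.123 m.

pitch ≈ 123 mm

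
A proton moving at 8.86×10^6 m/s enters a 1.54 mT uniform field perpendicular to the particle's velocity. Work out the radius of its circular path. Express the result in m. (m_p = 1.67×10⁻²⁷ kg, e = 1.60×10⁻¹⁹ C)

The magnetic force provides the centripetal force: qvB = mv²/r, so r = mv/(qB).
r = (1.67×10^-27 kg)(8.86×10^6 m/s) / [(1×1.60×10^-19 C)(1.54×10^-3 T)] = 60.0 m.

r ≈ 60.0 m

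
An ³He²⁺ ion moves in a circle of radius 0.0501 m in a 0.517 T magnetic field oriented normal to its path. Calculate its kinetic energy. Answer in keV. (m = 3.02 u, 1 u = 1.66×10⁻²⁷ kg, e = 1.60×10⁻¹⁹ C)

v = qBr/m = (2×1.60×10^-19)(0.517)(0.0501) / (5.01×10^-27) = 1.65×10^6 m/s.
K = ½mv² = 0.5·(5.01×10^-27)·(1.65×10^6)² = 6.85×10^-15 J = 42.8 keV.

K ≈ 42.8 keV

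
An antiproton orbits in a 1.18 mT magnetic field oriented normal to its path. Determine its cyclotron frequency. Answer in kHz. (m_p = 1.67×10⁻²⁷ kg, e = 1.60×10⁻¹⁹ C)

f ≈ 18.0 kHz

f = qB/(2πm) = (1×1.60×10^-19)(1.18×10^-3) / [2π(1.67×10^-27)] = 1.80×10^4 Hz.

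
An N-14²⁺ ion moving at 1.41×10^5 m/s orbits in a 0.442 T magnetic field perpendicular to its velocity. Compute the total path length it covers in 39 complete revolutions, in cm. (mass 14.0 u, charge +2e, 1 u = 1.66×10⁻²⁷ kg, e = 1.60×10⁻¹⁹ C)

L ≈ 568 cm

r = mv/(qB) = 0.0232 m, so one revolution covers 2πr = 0.146 m.
In 39 revolutions: L = 39·2πr = 5.68 m.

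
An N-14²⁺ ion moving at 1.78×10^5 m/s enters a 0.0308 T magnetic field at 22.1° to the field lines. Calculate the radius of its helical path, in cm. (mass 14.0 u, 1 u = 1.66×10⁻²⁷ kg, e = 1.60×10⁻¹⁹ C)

r ≈ 15.8 cm

Only the perpendicular component v⊥ = v sin22.1° = 6.70×10^4 m/s is bent by the field.
r = m v⊥ /(qB) = (2.32×10^-26)(6.70×10^4) / [(2×1.60×10^-19)(0.0308)] = 0.158 m.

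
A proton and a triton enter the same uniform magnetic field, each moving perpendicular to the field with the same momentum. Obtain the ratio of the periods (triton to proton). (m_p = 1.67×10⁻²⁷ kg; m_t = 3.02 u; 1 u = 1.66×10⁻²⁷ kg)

T = 2πm/(qB) is independent of speed, so T₂/T₁ = (m₂/q₂)/(m₁/q₁).
T_{triton}/T_{proton} = (5.01×10^-27/1e) / (1.67×10^-27/1e) = 3.00.

ratio ≈ 3.00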